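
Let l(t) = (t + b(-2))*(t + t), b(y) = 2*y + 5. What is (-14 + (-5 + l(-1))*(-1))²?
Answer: 81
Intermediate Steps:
b(y) = 5 + 2*y
l(t) = 2*t*(1 + t) (l(t) = (t + (5 + 2*(-2)))*(t + t) = (t + (5 - 4))*(2*t) = (t + 1)*(2*t) = (1 + t)*(2*t) = 2*t*(1 + t))
(-14 + (-5 + l(-1))*(-1))² = (-14 + (-5 + 2*(-1)*(1 - 1))*(-1))² = (-14 + (-5 + 2*(-1)*0)*(-1))² = (-14 + (-5 + 0)*(-1))² = (-14 - 5*(-1))² = (-14 + 5)² = (-9)² = 81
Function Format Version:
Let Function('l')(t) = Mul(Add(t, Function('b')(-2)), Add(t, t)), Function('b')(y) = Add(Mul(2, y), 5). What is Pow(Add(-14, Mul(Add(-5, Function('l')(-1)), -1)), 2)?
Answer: 81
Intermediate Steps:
Function('b')(y) = Add(5, Mul(2, y))
Function('l')(t) = Mul(2, t, Add(1, t)) (Function('l')(t) = Mul(Add(t, Add(5, Mul(2, -2))), Add(t, t)) = Mul(Add(t, Add(5, -4)), Mul(2, t)) = Mul(Add(t, 1), Mul(2, t)) = Mul(Add(1, t), Mul(2, t)) = Mul(2, t, Add(1, t)))
Pow(Add(-14, Mul(Add(-5, Function('l')(-1)), -1)), 2) = Pow(Add(-14, Mul(Add(-5, Mul(2, -1, Add(1, -1))), -1)), 2) = Pow(Add(-14, Mul(Add(-5, Mul(2, -1, 0)), -1)), 2) = Pow(Add(-14, Mul(Add(-5, 0), -1)), 2) = Pow(Add(-14, Mul(-5, -1)), 2) = Pow(Add(-14, 5), 2) = Pow(-9, 2) = 81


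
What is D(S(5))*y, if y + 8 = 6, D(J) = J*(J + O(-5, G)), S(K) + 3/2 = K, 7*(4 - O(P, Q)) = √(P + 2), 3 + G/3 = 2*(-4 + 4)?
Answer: -105/2 + I*√3 ≈ -52.5 + 1.732*I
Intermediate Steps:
G = -9 (G = -9 + 3*(2*(-4 + 4)) = -9 + 3*(2*0) = -9 + 3*0 = -9 + 0 = -9)
O(P, Q) = 4 - √(2 + P)/7 (O(P, Q) = 4 - √(P + 2)/7 = 4 - √(2 + P)/7)
S(K) = -3/2 + K
D(J) = J*(4 + J - I*√3/7) (D(J) = J*(J + (4 - √(2 - 5)/7)) = J*(J + (4 - I*√3/7)) = J*(4 + J - I*√3/7))
y = -2 (y = -8 + 6 = -2)
D(S(5))*y = ((-3/2 + 5)*(28 + 7*(-3/2 + 5) - I*√3)/7)*(-2) = ((⅐)*(7/2)*(28 + 7*(7/2) - I*√3))*(-2) = ((⅐)*(7/2)*(28 + 49/2 - I*√3))*(-2) = ((⅐)*(7/2)*(105/2 - I*√3))*(-2) = (105/4 - I*√3/2)*(-2) = -105/2 + I*√3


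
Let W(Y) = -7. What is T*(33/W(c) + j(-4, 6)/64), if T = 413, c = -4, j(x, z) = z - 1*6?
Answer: -1947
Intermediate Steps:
j(x, z) = -6 + z (j(x, z) = z - 6 = -6 + z)
T*(33/W(c) + j(-4, 6)/64) = 413*(33/(-7) + (-6 + 6)/64) = 413*(33*(-⅐) + 0*(1/64)) = 413*(-33/7 + 0) = 413*(-33/7) = -1947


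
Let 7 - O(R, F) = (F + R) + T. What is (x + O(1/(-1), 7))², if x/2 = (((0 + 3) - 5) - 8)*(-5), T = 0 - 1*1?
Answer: 10404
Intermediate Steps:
T = -1 (T = 0 - 1 = -1)
O(R, F) = 8 - F - R (O(R, F) = 7 - ((F + R) - 1) = 7 - (-1 + F + R) = 7 + (1 - F - R) = 8 - F - R)
x = 100 (x = 2*((((0 + 3) - 5) - 8)*(-5)) = 2*(((3 - 5) - 8)*(-5)) = 2*((-2 - 8)*(-5)) = 2*(-10*(-5)) = 2*50 = 100)
(x + O(1/(-1), 7))² = (100 + (8 - 1*7 - 1/(-1)))² = (100 + (8 - 7 - 1*(-1)))² = (100 + (8 - 7 + 1))² = (100 + 2)² = 102² = 10404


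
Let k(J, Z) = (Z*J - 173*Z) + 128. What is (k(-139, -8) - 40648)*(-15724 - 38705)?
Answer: 2069608296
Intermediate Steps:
k(J, Z) = 128 - 173*Z + J*Z (k(J, Z) = (J*Z - 173*Z) + 128 = (-173*Z + J*Z) + 128 = 128 - 173*Z + J*Z)
(k(-139, -8) - 40648)*(-15724 - 38705) = ((128 - 173*(-8) - 139*(-8)) - 40648)*(-15724 - 38705) = ((128 + 1384 + 1112) - 40648)*(-54429) = (2624 - 40648)*(-54429) = -38024*(-54429) = 2069608296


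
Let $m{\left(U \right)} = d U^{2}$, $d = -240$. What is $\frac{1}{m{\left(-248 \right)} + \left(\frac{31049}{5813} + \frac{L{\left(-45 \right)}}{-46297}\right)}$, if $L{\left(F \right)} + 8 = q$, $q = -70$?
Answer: $- \frac{269124461}{3972533965913593} \approx -6.7746 \cdot 10^{-8}$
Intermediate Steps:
$L{\left(F \right)} = -78$ ($L{\left(F \right)} = -8 - 70 = -78$)
$m{\left(U \right)} = - 240 U^{2}$
$\frac{1}{m{\left(-248 \right)} + \left(\frac{31049}{5813} + \frac{L{\left(-45 \right)}}{-46297}\right)} = \frac{1}{- 240 \left(-248\right)^{2} + \left(\frac{31049}{5813} - \frac{78}{-46297}\right)} = \frac{1}{\left(-240\right) 61504 + \left(31049 \cdot \frac{1}{5813} - - \frac{78}{46297}\right)} = \frac{1}{-14760960 + \left(\frac{31049}{5813} + \frac{78}{46297}\right)} = \frac{1}{-14760960 + \frac{1437928967}{269124461}} = \frac{1}{- \frac{3972533965913593}{269124461}} = - \frac{269124461}{3972533965913593}$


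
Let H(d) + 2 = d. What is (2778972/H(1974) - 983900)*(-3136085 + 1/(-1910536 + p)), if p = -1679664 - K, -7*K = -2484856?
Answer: 41949619904462179752019/13614814208 ≈ 3.0812e+12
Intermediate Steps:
K = 2484856/7 (K = -⅐*(-2484856) = 2484856/7 ≈ 3.5498e+5)
H(d) = -2 + d
p = -14242504/7 (p = -1679664 - 1*2484856/7 = -1679664 - 2484856/7 = -14242504/7 ≈ -2.0346e+6)
(2778972/H(1974) - 983900)*(-3136085 + 1/(-1910536 + p)) = (2778972/(-2 + 1974) - 983900)*(-3136085 + 1/(-1910536 - 14242504/7)) = (2778972/1972 - 983900)*(-3136085 + 1/(-27616256/7)) = (2778972*(1/1972) - 983900)*(-3136085 - 7/27616256) = (694743/493 - 983900)*(-86606926197767/27616256) = -484367957/493*(-86606926197767/27616256) = 41949619904462179752019/13614814208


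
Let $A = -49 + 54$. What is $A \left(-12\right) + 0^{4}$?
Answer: $-60$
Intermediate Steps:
$A = 5$
$A \left(-12\right) + 0^{4} = 5 \left(-12\right) + 0^{4} = -60 + 0 = -60$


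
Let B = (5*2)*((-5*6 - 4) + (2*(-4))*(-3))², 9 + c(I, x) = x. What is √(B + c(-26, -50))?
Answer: √941 ≈ 30.676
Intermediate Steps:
c(I, x) = -9 + x
B = 1000 (B = 10*((-30 - 4) - 8*(-3))² = 10*(-34 + 24)² = 10*(-10)² = 10*100 = 1000)
√(B + c(-26, -50)) = √(1000 + (-9 - 50)) = √(1000 - 59) = √941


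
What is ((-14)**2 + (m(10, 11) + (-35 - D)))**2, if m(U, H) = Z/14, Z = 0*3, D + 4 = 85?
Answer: 6400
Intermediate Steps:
D = 81 (D = -4 + 85 = 81)
Z = 0
m(U, H) = 0 (m(U, H) = 0/14 = 0*(1/14) = 0)
((-14)**2 + (m(10, 11) + (-35 - D)))**2 = ((-14)**2 + (0 + (-35 - 1*81)))**2 = (196 + (0 + (-35 - 81)))**2 = (196 + (0 - 116))**2 = (196 - 116)**2 = 80**2 = 6400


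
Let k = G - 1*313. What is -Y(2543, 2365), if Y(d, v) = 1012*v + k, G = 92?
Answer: -2393159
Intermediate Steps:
k = -221 (k = 92 - 1*313 = 92 - 313 = -221)
Y(d, v) = -221 + 1012*v (Y(d, v) = 1012*v - 221 = -221 + 1012*v)
-Y(2543, 2365) = -(-221 + 1012*2365) = -(-221 + 2393380) = -1*2393159 = -2393159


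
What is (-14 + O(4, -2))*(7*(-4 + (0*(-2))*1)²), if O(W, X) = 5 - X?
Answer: -784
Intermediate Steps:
(-14 + O(4, -2))*(7*(-4 + (0*(-2))*1)²) = (-14 + (5 - 1*(-2)))*(7*(-4 + (0*(-2))*1)²) = (-14 + (5 + 2))*(7*(-4 + 0*1)²) = (-14 + 7)*(7*(-4 + 0)²) = -49*(-4)² = -49*16 = -7*112 = -784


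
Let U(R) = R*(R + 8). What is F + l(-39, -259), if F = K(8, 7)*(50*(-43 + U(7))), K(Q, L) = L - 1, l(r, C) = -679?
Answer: 17921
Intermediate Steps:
U(R) = R*(8 + R)
K(Q, L) = -1 + L
F = 18600 (F = (-1 + 7)*(50*(-43 + 7*(8 + 7))) = 6*(50*(-43 + 7*15)) = 6*(50*(-43 + 105)) = 6*(50*62) = 6*3100 = 18600)
F + l(-39, -259) = 18600 - 679 = 17921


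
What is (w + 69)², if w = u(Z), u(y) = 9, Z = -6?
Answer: 6084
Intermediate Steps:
w = 9
(w + 69)² = (9 + 69)² = 78² = 6084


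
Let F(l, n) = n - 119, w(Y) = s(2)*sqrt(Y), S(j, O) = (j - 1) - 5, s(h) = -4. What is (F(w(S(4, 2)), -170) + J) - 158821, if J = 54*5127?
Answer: 117748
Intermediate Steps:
J = 276858
S(j, O) = -6 + j (S(j, O) = (-1 + j) - 5 = -6 + j)
w(Y) = -4*sqrt(Y)
F(l, n) = -119 + n
(F(w(S(4, 2)), -170) + J) - 158821 = ((-119 - 170) + 276858) - 158821 = (-289 + 276858) - 158821 = 276569 - 158821 = 117748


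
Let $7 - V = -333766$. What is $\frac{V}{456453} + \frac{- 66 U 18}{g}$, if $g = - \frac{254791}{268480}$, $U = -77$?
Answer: $- \frac{11210161675368997}{116300116323} \approx -96390.0$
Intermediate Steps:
$V = 333773$ ($V = 7 - -333766 = 7 + 333766 = 333773$)
$g = - \frac{254791}{268480}$ ($g = \left(-254791\right) \frac{1}{268480} = - \frac{254791}{268480} \approx -0.94901$)
$\frac{V}{456453} + \frac{- 66 U 18}{g} = \frac{333773}{456453} + \frac{\left(-66\right) \left(-77\right) 18}{- \frac{254791}{268480}} = 333773 \cdot \frac{1}{456453} + 5082 \cdot 18 \left(- \frac{268480}{254791}\right) = \frac{333773}{456453} + 91476 \left(- \frac{268480}{254791}\right) = \frac{333773}{456453} - \frac{24559476480}{254791} = - \frac{11210161675368997}{116300116323}$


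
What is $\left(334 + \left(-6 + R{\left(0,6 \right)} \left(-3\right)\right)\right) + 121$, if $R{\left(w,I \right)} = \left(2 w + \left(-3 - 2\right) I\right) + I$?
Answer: $521$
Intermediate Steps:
$R{\left(w,I \right)} = - 4 I + 2 w$ ($R{\left(w,I \right)} = \left(2 w + \left(-3 - 2\right) I\right) + I = \left(2 w - 5 I\right) + I = \left(- 5 I + 2 w\right) + I = - 4 I + 2 w$)
$\left(334 + \left(-6 + R{\left(0,6 \right)} \left(-3\right)\right)\right) + 121 = \left(334 - \left(6 - \left(\left(-4\right) 6 + 2 \cdot 0\right) \left(-3\right)\right)\right) + 121 = \left(334 - \left(6 - \left(-24 + 0\right) \left(-3\right)\right)\right) + 121 = \left(334 - -66\right) + 121 = \left(334 + \left(-6 + 72\right)\right) + 121 = \left(334 + 66\right) + 121 = 400 + 121 = 521$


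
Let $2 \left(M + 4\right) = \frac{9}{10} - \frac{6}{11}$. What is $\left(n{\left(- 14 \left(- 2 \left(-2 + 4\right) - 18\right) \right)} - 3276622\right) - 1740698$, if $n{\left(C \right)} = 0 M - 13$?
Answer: $-5017333$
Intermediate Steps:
$M = - \frac{841}{220}$ ($M = -4 + \frac{\frac{9}{10} - \frac{6}{11}}{2} = -4 + \frac{1}{2} \cdot \frac{39}{110} = -4 + \frac{39}{220} = - \frac{841}{220} \approx -3.8227$)
$n{\left(C \right)} = -13$ ($n{\left(C \right)} = 0 \left(- \frac{841}{220}\right) - 13 = 0 - 13 = -13$)
$\left(n{\left(- 14 \left(- 2 \left(-2 + 4\right) - 18\right) \right)} - 3276622\right) - 1740698 = \left(-13 - 3276622\right) - 1740698 = -3276635 - 1740698 = -5017333$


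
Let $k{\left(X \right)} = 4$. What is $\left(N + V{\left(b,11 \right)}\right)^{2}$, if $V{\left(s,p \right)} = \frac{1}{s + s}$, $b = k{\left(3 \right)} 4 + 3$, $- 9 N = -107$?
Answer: $\frac{16605625}{116964} \approx 141.97$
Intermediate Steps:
$N = \frac{107}{9}$ ($N = \left(- \frac{1}{9}\right) \left(-107\right) = \frac{107}{9} \approx 11.889$)
$b = 19$ ($b = 4 \cdot 4 + 3 = 16 + 3 = 19$)
$V{\left(s,p \right)} = \frac{1}{2 s}$
$\left(N + V{\left(b,11 \right)}\right)^{2} = \left(\frac{107}{9} + \frac{1}{2 \cdot 19}\right)^{2} = \left(\frac{107}{9} + \frac{1}{2} \cdot \frac{1}{19}\right)^{2} = \left(\frac{107}{9} + \frac{1}{38}\right)^{2} = \left(\frac{4075}{342}\right)^{2} = \frac{16605625}{116964}$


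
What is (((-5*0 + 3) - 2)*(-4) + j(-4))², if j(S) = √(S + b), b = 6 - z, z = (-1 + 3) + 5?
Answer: (4 - I*√5)² ≈ 11.0 - 17.889*I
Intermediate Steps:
z = 7 (z = 2 + 5 = 7)
b = -1 (b = 6 - 1*7 = 6 - 7 = -1)
j(S) = √(-1 + S) (j(S) = √(S - 1) = √(-1 + S))
(((-5*0 + 3) - 2)*(-4) + j(-4))² = (((-5*0 + 3) - 2)*(-4) + √(-1 - 4))² = (((0 + 3) - 2)*(-4) + √(-5))² = ((3 - 2)*(-4) + I*√5)² = (1*(-4) + I*√5)² = (-4 + I*√5)²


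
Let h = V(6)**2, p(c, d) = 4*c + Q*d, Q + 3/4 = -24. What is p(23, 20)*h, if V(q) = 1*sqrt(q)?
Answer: -2418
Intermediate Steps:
Q = -99/4 (Q = -3/4 - 24 = -99/4 ≈ -24.750)
V(q) = sqrt(q)
p(c, d) = 4*c - 99*d/4
h = 6 (h = (sqrt(6))**2 = 6)
p(23, 20)*h = (4*23 - 99/4*20)*6 = (92 - 495)*6 = -403*6 = -2418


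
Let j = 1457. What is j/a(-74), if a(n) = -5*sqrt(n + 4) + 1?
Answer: 1457/1751 + 7285*I*sqrt(70)/1751 ≈ 0.8321 + 34.809*I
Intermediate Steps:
a(n) = 1 - 5*sqrt(4 + n) (a(n) = -5*sqrt(4 + n) + 1 = 1 - 5*sqrt(4 + n))
j/a(-74) = 1457/(1 - 5*sqrt(4 - 74)) = 1457/(1 - 5*I*sqrt(70))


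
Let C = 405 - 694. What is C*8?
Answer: -2312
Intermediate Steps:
C = -289
C*8 = -289*8 = -2312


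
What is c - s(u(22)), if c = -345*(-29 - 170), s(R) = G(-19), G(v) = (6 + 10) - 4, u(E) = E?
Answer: 68643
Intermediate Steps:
G(v) = 12 (G(v) = 16 - 4 = 12)
s(R) = 12
c = 68655 (c = -345*(-199) = 68655)
c - s(u(22)) = 68655 - 1*12 = 68655 - 12 = 68643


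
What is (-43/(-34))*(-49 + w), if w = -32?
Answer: -3483/34 ≈ -102.44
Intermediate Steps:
(-43/(-34))*(-49 + w) = (-43/(-34))*(-49 - 32) = -43*(-1/34)*(-81) = (43/34)*(-81) = -3483/34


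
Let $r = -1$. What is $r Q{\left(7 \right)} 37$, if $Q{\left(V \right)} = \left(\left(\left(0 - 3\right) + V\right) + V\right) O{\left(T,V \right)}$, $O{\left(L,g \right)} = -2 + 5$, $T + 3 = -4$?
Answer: $-1221$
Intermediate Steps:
$T = -7$ ($T = -3 - 4 = -7$)
$O{\left(L,g \right)} = 3$
$Q{\left(V \right)} = -9 + 6 V$ ($Q{\left(V \right)} = \left(\left(\left(0 - 3\right) + V\right) + V\right) 3 = \left(\left(-3 + V\right) + V\right) 3 = \left(-3 + 2 V\right) 3 = -9 + 6 V$)
$r Q{\left(7 \right)} 37 = - (-9 + 6 \cdot 7) 37 = - (-9 + 42) 37 = \left(-1\right) 33 \cdot 37 = \left(-33\right) 37 = -1221$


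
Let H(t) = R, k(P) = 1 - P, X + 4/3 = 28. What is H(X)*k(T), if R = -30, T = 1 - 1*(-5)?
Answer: 150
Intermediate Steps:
T = 6 (T = 1 + 5 = 6)
X = 80/3 (X = -4/3 + 28 = 80/3 ≈ 26.667)
H(t) = -30
H(X)*k(T) = -30*(1 - 1*6) = -30*(1 - 6) = -30*(-5) = 150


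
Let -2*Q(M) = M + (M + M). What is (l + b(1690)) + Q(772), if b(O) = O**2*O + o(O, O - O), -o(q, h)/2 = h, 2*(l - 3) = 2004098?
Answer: 4827809894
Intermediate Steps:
l = 1002052 (l = 3 + (1/2)*2004098 = 3 + 1002049 = 1002052)
o(q, h) = -2*h
b(O) = O**3 (b(O) = O**2*O - 2*(O - O) = O**3 - 2*0 = O**3 + 0 = O**3)
Q(M) = -3*M/2 (Q(M) = -(M + (M + M))/2 = -(M + 2*M)/2 = -3*M/2)
(l + b(1690)) + Q(772) = (1002052 + 1690**3) - 3/2*772 = (1002052 + 4826809000) - 1158 = 4827811052 - 1158 = 4827809894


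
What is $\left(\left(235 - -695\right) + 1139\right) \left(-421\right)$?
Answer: $-871049$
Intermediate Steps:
$\left(\left(235 - -695\right) + 1139\right) \left(-421\right) = \left(\left(235 + 695\right) + 1139\right) \left(-421\right) = \left(930 + 1139\right) \left(-421\right) = 2069 \left(-421\right) = -871049$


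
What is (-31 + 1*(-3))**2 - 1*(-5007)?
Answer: 6163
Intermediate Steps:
(-31 + 1*(-3))**2 - 1*(-5007) = (-31 - 3)**2 + 5007 = (-34)**2 + 5007 = 1156 + 5007 = 6163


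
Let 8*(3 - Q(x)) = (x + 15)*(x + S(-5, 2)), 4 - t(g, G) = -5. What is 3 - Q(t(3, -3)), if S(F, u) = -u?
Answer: 21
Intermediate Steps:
t(g, G) = 9 (t(g, G) = 4 - 1*(-5) = 4 + 5 = 9)
Q(x) = 3 - (-2 + x)*(15 + x)/8 (Q(x) = 3 - (x + 15)*(x - 1*2)/8 = 3 - (15 + x)*(x - 2)/8 = 3 - (15 + x)*(-2 + x)/8 = 3 - (-2 + x)*(15 + x)/8)
3 - Q(t(3, -3)) = 3 - (27/4 - 13/8*9 - ⅛*9²) = 3 - (27/4 - 117/8 - ⅛*81) = 3 - (27/4 - 117/8 - 81/8) = 3 - 1*(-18) = 3 + 18 = 21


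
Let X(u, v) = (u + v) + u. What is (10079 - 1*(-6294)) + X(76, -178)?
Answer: 16347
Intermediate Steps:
X(u, v) = v + 2*u
(10079 - 1*(-6294)) + X(76, -178) = (10079 - 1*(-6294)) + (-178 + 2*76) = (10079 + 6294) + (-178 + 152) = 16373 - 26 = 16347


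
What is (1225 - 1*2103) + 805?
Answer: -73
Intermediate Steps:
(1225 - 1*2103) + 805 = (1225 - 2103) + 805 = -878 + 805 = -73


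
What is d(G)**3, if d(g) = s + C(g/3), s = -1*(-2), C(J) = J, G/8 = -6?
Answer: -2744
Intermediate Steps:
G = -48 (G = 8*(-6) = -48)
s = 2
d(g) = 2 + g/3
d(G)**3 = (2 + (1/3)*(-48))**3 = (2 - 16)**3 = (-14)**3 = -2744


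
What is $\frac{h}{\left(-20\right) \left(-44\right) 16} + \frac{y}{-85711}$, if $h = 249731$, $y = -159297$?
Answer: $\frac{23647595501}{1206810880} \approx 19.595$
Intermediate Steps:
$\frac{h}{\left(-20\right) \left(-44\right) 16} + \frac{y}{-85711} = \frac{249731}{\left(-20\right) \left(-44\right) 16} - \frac{159297}{-85711} = \frac{249731}{880 \cdot 16} - - \frac{159297}{85711} = \frac{249731}{14080} + \frac{159297}{85711} = \frac{23647595501}{1206810880}$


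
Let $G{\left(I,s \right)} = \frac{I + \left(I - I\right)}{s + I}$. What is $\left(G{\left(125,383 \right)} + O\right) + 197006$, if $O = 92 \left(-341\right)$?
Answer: $\frac{84142197}{508} \approx 1.6563 \cdot 10^{5}$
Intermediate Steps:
$G{\left(I,s \right)} = \frac{I}{I + s}$ ($G{\left(I,s \right)} = \frac{I + 0}{I + s} = \frac{I}{I + s}$)
$O = -31372$
$\left(G{\left(125,383 \right)} + O\right) + 197006 = \left(\frac{125}{125 + 383} - 31372\right) + 197006 = \left(\frac{125}{508} - 31372\right) + 197006 = - \frac{15936851}{508} + 197006 = \frac{84142197}{508}$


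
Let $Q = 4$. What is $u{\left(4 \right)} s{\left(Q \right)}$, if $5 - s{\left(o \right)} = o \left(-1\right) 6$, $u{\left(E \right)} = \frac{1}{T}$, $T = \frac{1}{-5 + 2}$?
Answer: $-87$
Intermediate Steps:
$T = - \frac{1}{3}$ ($T = \frac{1}{-3} = - \frac{1}{3} \approx -0.33333$)
$u{\left(E \right)} = -3$ ($u{\left(E \right)} = \frac{1}{- \frac{1}{3}} = -3$)
$s{\left(o \right)} = 5 + 6 o$ ($s{\left(o \right)} = 5 - o \left(-1\right) 6 = 5 - - o 6 = 5 - - 6 o = 5 + 6 o$)
$u{\left(4 \right)} s{\left(Q \right)} = - 3 \left(5 + 6 \cdot 4\right) = - 3 \left(5 + 24\right) = \left(-3\right) 29 = -87$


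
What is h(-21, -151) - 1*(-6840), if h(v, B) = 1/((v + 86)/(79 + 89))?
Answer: 444768/65 ≈ 6842.6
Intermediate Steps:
h(v, B) = 1/(43/84 + v/168) (h(v, B) = 1/((86 + v)/168) = 1/((86 + v)*(1/168)) = 1/(43/84 + v/168))
h(-21, -151) - 1*(-6840) = 168/(86 - 21) - 1*(-6840) = 168/65 + 6840 = 444768/65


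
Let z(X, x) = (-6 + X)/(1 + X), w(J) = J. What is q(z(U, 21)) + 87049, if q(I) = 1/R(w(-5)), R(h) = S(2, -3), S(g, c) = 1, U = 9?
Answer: 87050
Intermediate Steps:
R(h) = 1
z(X, x) = (-6 + X)/(1 + X)
q(I) = 1 (q(I) = 1/1 = 1)
q(z(U, 21)) + 87049 = 1 + 87049 = 87050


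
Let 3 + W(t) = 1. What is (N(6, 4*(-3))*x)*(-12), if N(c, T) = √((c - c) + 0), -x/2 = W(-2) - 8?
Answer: 0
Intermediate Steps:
W(t) = -2 (W(t) = -3 + 1 = -2)
x = 20 (x = -2*(-2 - 8) = -2*(-10) = 20)
N(c, T) = 0 (N(c, T) = √(0 + 0) = √0 = 0)
(N(6, 4*(-3))*x)*(-12) = (0*20)*(-12) = 0*(-12) = 0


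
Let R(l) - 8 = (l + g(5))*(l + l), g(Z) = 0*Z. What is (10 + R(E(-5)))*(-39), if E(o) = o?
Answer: -2652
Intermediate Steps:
g(Z) = 0
R(l) = 8 + 2*l**2 (R(l) = 8 + (l + 0)*(l + l) = 8 + l*(2*l) = 8 + 2*l**2)
(10 + R(E(-5)))*(-39) = (10 + (8 + 2*(-5)**2))*(-39) = (10 + (8 + 2*25))*(-39) = (10 + (8 + 50))*(-39) = (10 + 58)*(-39) = 68*(-39) = -2652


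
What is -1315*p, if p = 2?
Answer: -2630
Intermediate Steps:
-1315*p = -1315*2 = -2630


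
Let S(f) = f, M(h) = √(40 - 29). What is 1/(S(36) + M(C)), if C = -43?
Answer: 36/1285 - √11/1285 ≈ 0.025435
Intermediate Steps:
M(h) = √11
1/(S(36) + M(C)) = 1/(36 + √11)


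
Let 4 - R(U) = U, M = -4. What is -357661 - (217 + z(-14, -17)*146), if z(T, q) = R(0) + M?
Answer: -357878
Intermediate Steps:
R(U) = 4 - U
z(T, q) = 0 (z(T, q) = (4 - 1*0) - 4 = (4 + 0) - 4 = 4 - 4 = 0)
-357661 - (217 + z(-14, -17)*146) = -357661 - (217 + 0*146) = -357661 - (217 + 0) = -357661 - 1*217 = -357661 - 217 = -357878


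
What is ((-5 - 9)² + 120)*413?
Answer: 130508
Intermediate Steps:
((-5 - 9)² + 120)*413 = ((-14)² + 120)*413 = (196 + 120)*413 = 316*413 = 130508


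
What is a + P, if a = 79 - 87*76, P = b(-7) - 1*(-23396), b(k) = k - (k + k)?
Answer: 16870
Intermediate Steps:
b(k) = -k (b(k) = k - 2*k = -k)
P = 23403 (P = -1*(-7) - 1*(-23396) = 7 + 23396 = 23403)
a = -6533 (a = 79 - 6612 = -6533)
a + P = -6533 + 23403 = 16870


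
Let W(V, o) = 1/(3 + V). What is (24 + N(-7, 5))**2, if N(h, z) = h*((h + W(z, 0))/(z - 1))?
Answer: 1329409/1024 ≈ 1298.3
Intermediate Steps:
N(h, z) = h*(h + 1/(3 + z))/(-1 + z) (N(h, z) = h*((h + 1/(3 + z))/(z - 1)) = h*((h + 1/(3 + z))/(-1 + z)) = h*(h + 1/(3 + z))/(-1 + z))
(24 + N(-7, 5))**2 = (24 - 7*(1 - 7*(3 + 5))/((-1 + 5)*(3 + 5)))**2 = (24 - 7*(1 - 7*8)/(4*8))**2 = (24 - 7*1/4*1/8*(1 - 56))**2 = (24 - 7*1/4*1/8*(-55))**2 = (24 + 385/32)**2 = (1153/32)**2 = 1329409/1024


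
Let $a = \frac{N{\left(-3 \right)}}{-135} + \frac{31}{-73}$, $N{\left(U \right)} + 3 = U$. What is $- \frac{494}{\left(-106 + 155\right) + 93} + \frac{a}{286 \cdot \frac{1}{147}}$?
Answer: $- \frac{81698261}{22235070} \approx -3.6743$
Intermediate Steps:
$N{\left(U \right)} = -3 + U$
$a = - \frac{1249}{3285}$ ($a = \frac{-3 - 3}{-135} + \frac{31}{-73} = \left(-6\right) \left(- \frac{1}{135}\right) + 31 \left(- \frac{1}{73}\right) = \frac{2}{45} - \frac{31}{73} = - \frac{1249}{3285} \approx -0.38021$)
$- \frac{494}{\left(-106 + 155\right) + 93} + \frac{a}{286 \cdot \frac{1}{147}} = - \frac{494}{\left(-106 + 155\right) + 93} - \frac{1249}{3285 \cdot \frac{286}{147}} = - \frac{494}{49 + 93} - \frac{1249}{3285 \cdot 286 \cdot \frac{1}{147}} = - \frac{494}{142} - \frac{1249}{3285 \cdot \frac{286}{147}} = \left(-494\right) \frac{1}{142} - \frac{61201}{313170} = - \frac{247}{71} - \frac{61201}{313170} = - \frac{81698261}{22235070}$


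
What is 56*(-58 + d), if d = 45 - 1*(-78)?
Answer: 3640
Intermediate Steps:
d = 123 (d = 45 + 78 = 123)
56*(-58 + d) = 56*(-58 + 123) = 56*65 = 3640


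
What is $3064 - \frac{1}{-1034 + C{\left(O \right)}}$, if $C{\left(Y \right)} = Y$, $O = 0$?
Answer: $\frac{3168177}{1034} \approx 3064.0$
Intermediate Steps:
$3064 - \frac{1}{-1034 + C{\left(O \right)}} = 3064 - \frac{1}{-1034 + 0} = 3064 - \frac{1}{-1034} = 3064 - - \frac{1}{1034} = 3064 + \frac{1}{1034} = \frac{3168177}{1034}$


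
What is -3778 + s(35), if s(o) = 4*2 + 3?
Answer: -3767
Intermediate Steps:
s(o) = 11 (s(o) = 8 + 3 = 11)
-3778 + s(35) = -3778 + 11 = -3767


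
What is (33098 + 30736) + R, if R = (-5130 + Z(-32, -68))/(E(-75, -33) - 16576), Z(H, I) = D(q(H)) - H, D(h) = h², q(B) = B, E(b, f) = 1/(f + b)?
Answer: 114276641298/1790209 ≈ 63834.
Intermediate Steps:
E(b, f) = 1/(b + f)
Z(H, I) = H² - H
R = 439992/1790209 (R = (-5130 - 32*(-1 - 32))/(1/(-75 - 33) - 16576) = (-5130 - 32*(-33))/(1/(-108) - 16576) = (-5130 + 1056)/(-1/108 - 16576) = -4074/(-1790209/108) = -4074*(-108/1790209) = 439992/1790209 ≈ 0.24578)
(33098 + 30736) + R = (33098 + 30736) + 439992/1790209 = 63834 + 439992/1790209 = 114276641298/1790209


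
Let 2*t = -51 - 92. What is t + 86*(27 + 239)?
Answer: 45609/2 ≈ 22805.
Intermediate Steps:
t = -143/2 (t = (-51 - 92)/2 = (1/2)*(-143) = -143/2 ≈ -71.500)
t + 86*(27 + 239) = -143/2 + 86*(27 + 239) = -143/2 + 86*266 = -143/2 + 22876 = 45609/2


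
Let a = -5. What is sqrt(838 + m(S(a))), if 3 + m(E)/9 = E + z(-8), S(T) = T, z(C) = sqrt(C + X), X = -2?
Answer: sqrt(766 + 9*I*sqrt(10)) ≈ 27.681 + 0.51407*I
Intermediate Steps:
z(C) = sqrt(-2 + C) (z(C) = sqrt(C - 2) = sqrt(-2 + C))
m(E) = -27 + 9*E + 9*I*sqrt(10) (m(E) = -27 + 9*(E + sqrt(-2 - 8)) = -27 + 9*(E + sqrt(-10)) = -27 + 9*(E + I*sqrt(10)) = -27 + (9*E + 9*I*sqrt(10)) = -27 + 9*E + 9*I*sqrt(10))
sqrt(838 + m(S(a))) = sqrt(838 + (-27 + 9*(-5) + 9*I*sqrt(10))) = sqrt(838 + (-27 - 45 + 9*I*sqrt(10))) = sqrt(838 + (-72 + 9*I*sqrt(10))) = sqrt(766 + 9*I*sqrt(10))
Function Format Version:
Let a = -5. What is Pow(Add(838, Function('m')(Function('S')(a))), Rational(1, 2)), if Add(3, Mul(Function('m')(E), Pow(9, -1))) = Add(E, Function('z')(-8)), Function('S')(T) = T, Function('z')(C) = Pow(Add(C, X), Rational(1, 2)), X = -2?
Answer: Pow(Add(766, Mul(9, I, Pow(10, Rational(1, 2)))), Rational(1, 2)) ≈ Add(27.681, Mul(0.51407, I))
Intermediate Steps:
Function('z')(C) = Pow(Add(-2, C), Rational(1, 2)) (Function('z')(C) = Pow(Add(C, -2), Rational(1, 2)) = Pow(Add(-2, C), Rational(1, 2)))
Function('m')(E) = Add(-27, Mul(9, E), Mul(9, I, Pow(10, Rational(1, 2)))) (Function('m')(E) = Add(-27, Mul(9, Add(E, Pow(Add(-2, -8), Rational(1, 2))))) = Add(-27, Mul(9, Add(E, Pow(-10, Rational(1, 2))))) = Add(-27, Mul(9, Add(E, Mul(I, Pow(10, Rational(1, 2)))))) = Add(-27, Add(Mul(9, E), Mul(9, I, Pow(10, Rational(1, 2))))) = Add(-27, Mul(9, E), Mul(9, I, Pow(10, Rational(1, 2)))))
Pow(Add(838, Function('m')(Function('S')(a))), Rational(1, 2)) = Pow(Add(838, Add(-27, Mul(9, -5), Mul(9, I, Pow(10, Rational(1, 2))))), Rational(1, 2)) = Pow(Add(838, Add(-27, -45, Mul(9, I, Pow(10, Rational(1, 2))))), Rational(1, 2)) = Pow(Add(838, Add(-72, Mul(9, I, Pow(10, Rational(1, 2))))), Rational(1, 2)) = Pow(Add(766, Mul(9, I, Pow(10, Rational(1, 2)))), Rational(1, 2))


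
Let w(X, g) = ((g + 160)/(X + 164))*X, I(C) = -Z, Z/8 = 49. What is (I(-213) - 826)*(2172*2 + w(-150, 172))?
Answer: -958392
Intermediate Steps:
Z = 392 (Z = 8*49 = 392)
I(C) = -392 (I(C) = -1*392 = -392)
w(X, g) = X*(160 + g)/(164 + X) (w(X, g) = ((160 + g)/(164 + X))*X = X*(160 + g)/(164 + X))
(I(-213) - 826)*(2172*2 + w(-150, 172)) = (-392 - 826)*(2172*2 - 150*(160 + 172)/(164 - 150)) = -1218*(4344 - 150*332/14) = -1218*(4344 - 150*1/14*332) = -1218*(4344 - 24900/7) = -1218*5508/7 = -958392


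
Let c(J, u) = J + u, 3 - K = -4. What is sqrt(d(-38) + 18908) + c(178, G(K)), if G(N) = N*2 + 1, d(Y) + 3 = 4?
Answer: 193 + 3*sqrt(2101) ≈ 330.51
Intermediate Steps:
d(Y) = 1 (d(Y) = -3 + 4 = 1)
K = 7 (K = 3 - 1*(-4) = 3 + 4 = 7)
G(N) = 1 + 2*N (G(N) = 2*N + 1 = 1 + 2*N)
sqrt(d(-38) + 18908) + c(178, G(K)) = sqrt(1 + 18908) + (178 + (1 + 2*7)) = sqrt(18909) + (178 + (1 + 14)) = 3*sqrt(2101) + (178 + 15) = 3*sqrt(2101) + 193 = 193 + 3*sqrt(2101)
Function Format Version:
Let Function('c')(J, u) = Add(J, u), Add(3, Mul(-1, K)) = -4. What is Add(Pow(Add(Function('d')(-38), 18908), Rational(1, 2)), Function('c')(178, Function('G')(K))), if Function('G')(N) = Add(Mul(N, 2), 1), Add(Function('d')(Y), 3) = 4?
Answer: Add(193, Mul(3, Pow(2101, Rational(1, 2)))) ≈ 330.51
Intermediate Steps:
Function('d')(Y) = 1 (Function('d')(Y) = Add(-3, 4) = 1)
K = 7 (K = Add(3, Mul(-1, -4)) = Add(3, 4) = 7)
Function('G')(N) = Add(1, Mul(2, N)) (Function('G')(N) = Add(Mul(2, N), 1) = Add(1, Mul(2, N)))
Add(Pow(Add(Function('d')(-38), 18908), Rational(1, 2)), Function('c')(178, Function('G')(K))) = Add(Pow(Add(1, 18908), Rational(1, 2)), Add(178, Add(1, Mul(2, 7)))) = Add(Pow(18909, Rational(1, 2)), Add(178, Add(1, 14))) = Add(Mul(3, Pow(2101, Rational(1, 2))), Add(178, 15)) = Add(Mul(3, Pow(2101, Rational(1, 2))), 193) = Add(193, Mul(3, Pow(2101, Rational(1, 2))))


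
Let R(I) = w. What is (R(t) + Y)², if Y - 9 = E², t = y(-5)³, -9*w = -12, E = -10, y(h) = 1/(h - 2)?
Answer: 109561/9 ≈ 12173.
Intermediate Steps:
y(h) = 1/(-2 + h)
w = 4/3 (w = -⅑*(-12) = 4/3 ≈ 1.3333)
t = -1/343 (t = (1/(-2 - 5))³ = (1/(-7))³ = (-⅐)³ = -1/343 ≈ -0.0029155)
R(I) = 4/3
Y = 109 (Y = 9 + (-10)² = 9 + 100 = 109)
(R(t) + Y)² = (4/3 + 109)² = (331/3)² = 109561/9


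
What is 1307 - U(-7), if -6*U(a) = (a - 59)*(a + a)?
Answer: 1461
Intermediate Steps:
U(a) = -a*(-59 + a)/3 (U(a) = -(a - 59)*(a + a)/6 = -(-59 + a)*2*a/6 = -a*(-59 + a)/3)
1307 - U(-7) = 1307 - (-7)*(59 - 1*(-7))/3 = 1307 - (-7)*(59 + 7)/3 = 1307 - (-7)*66/3 = 1307 - 1*(-154) = 1307 + 154 = 1461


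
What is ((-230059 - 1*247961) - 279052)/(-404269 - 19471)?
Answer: 189268/105935 ≈ 1.7866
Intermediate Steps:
((-230059 - 1*247961) - 279052)/(-404269 - 19471) = ((-230059 - 247961) - 279052)/(-423740) = (-478020 - 279052)*(-1/423740) = -757072*(-1/423740) = 189268/105935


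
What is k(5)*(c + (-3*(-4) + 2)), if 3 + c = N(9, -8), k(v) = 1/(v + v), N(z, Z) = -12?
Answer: -⅒ ≈ -0.10000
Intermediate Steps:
k(v) = 1/(2*v)
c = -15 (c = -3 - 12 = -15)
k(5)*(c + (-3*(-4) + 2)) = ((½)/5)*(-15 + (-3*(-4) + 2)) = ((½)*(⅕))*(-15 + (12 + 2)) = (-15 + 14)/10 = (⅒)*(-1) = -⅒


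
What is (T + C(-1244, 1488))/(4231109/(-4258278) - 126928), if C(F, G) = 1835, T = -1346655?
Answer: 5726617419960/540498941093 ≈ 10.595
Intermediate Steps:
(T + C(-1244, 1488))/(4231109/(-4258278) - 126928) = (-1346655 + 1835)/(4231109/(-4258278) - 126928) = -1344820/(4231109*(-1/4258278) - 126928) = -1344820/(-4231109/4258278 - 126928) = -1344820/(-540498941093/4258278) = -1344820*(-4258278/540498941093) = 5726617419960/540498941093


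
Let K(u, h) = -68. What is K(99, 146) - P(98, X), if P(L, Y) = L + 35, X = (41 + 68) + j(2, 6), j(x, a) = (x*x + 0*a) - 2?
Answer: -201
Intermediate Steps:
j(x, a) = -2 + x² (j(x, a) = (x² + 0) - 2 = x² - 2 = -2 + x²)
X = 111 (X = (41 + 68) + (-2 + 2²) = 109 + (-2 + 4) = 109 + 2 = 111)
P(L, Y) = 35 + L
K(99, 146) - P(98, X) = -68 - (35 + 98) = -68 - 1*133 = -68 - 133 = -201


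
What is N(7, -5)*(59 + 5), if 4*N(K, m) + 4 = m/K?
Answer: -528/7 ≈ -75.429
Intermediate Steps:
N(K, m) = -1 + m/(4*K) (N(K, m) = -1 + (m/K)/4 = -1 + m/(4*K))
N(7, -5)*(59 + 5) = ((-1*7 + (¼)*(-5))/7)*(59 + 5) = ((-7 - 5/4)/7)*64 = ((⅐)*(-33/4))*64 = -33/28*64 = -528/7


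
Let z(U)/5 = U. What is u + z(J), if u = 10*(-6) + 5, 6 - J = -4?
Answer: -5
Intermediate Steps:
J = 10 (J = 6 - 1*(-4) = 6 + 4 = 10)
z(U) = 5*U
u = -55 (u = -60 + 5 = -55)
u + z(J) = -55 + 5*10 = -55 + 50 = -5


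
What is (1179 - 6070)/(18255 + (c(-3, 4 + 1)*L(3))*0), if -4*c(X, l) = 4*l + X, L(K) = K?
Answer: -4891/18255 ≈ -0.26793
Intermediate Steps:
c(X, l) = -l - X/4 (c(X, l) = -(4*l + X)/4 = -(X + 4*l)/4 = -l - X/4)
(1179 - 6070)/(18255 + (c(-3, 4 + 1)*L(3))*0) = (1179 - 6070)/(18255 + ((-(4 + 1) - ¼*(-3))*3)*0) = -4891/(18255 + ((-1*5 + ¾)*3)*0) = -4891/(18255 + ((-5 + ¾)*3)*0) = -4891/(18255 - 17/4*3*0) = -4891/(18255 - 51/4*0) = -4891/(18255 + 0) = -4891/18255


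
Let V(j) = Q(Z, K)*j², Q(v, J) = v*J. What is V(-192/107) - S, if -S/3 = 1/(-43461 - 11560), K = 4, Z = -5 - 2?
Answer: -56792270379/629935429 ≈ -90.156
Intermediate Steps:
Z = -7
Q(v, J) = J*v
V(j) = -28*j² (V(j) = (4*(-7))*j² = -28*j²)
S = 3/55021 (S = -3/(-43461 - 11560) = -3/(-55021) = -3*(-1/55021) = 3/55021 ≈ 5.4525e-5)
V(-192/107) - S = -28*(-192/107)² - 1*3/55021 = -28*(-192*1/107)² - 3/55021 = -28*(-192/107)² - 3/55021 = -28*36864/11449 - 3/55021 = -1032192/11449 - 3/55021 = -56792270379/629935429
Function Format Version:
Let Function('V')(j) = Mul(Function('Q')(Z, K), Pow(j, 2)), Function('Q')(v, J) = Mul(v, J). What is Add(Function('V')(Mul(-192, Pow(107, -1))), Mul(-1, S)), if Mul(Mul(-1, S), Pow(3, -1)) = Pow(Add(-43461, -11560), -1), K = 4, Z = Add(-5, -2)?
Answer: Rational(-56792270379, 629935429) ≈ -90.156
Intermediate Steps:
Z = -7
Function('Q')(v, J) = Mul(J, v)
Function('V')(j) = Mul(-28, Pow(j, 2)) (Function('V')(j) = Mul(Mul(4, -7), Pow(j, 2)) = Mul(-28, Pow(j, 2)))
S = Rational(3, 55021) (S = Mul(-3, Pow(Add(-43461, -11560), -1)) = Mul(-3, Pow(-55021, -1)) = Mul(-3, Rational(-1, 55021)) = Rational(3, 55021) ≈ 5.4525e-5)
Add(Function('V')(Mul(-192, Pow(107, -1))), Mul(-1, S)) = Add(Mul(-28, Pow(Mul(-192, Pow(107, -1)), 2)), Mul(-1, Rational(3, 55021))) = Add(Mul(-28, Pow(Mul(-192, Rational(1, 107)), 2)), Rational(-3, 55021)) = Add(Mul(-28, Pow(Rational(-192, 107), 2)), Rational(-3, 55021)) = Add(Mul(-28, Rational(36864, 11449)), Rational(-3, 55021)) = Add(Rational(-1032192, 11449), Rational(-3, 55021)) = Rational(-56792270379, 629935429)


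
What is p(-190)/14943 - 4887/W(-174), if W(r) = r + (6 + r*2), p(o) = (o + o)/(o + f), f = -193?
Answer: 9323107661/984385068 ≈ 9.4710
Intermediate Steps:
p(o) = 2*o/(-193 + o) (p(o) = (o + o)/(o - 193) = (2*o)/(-193 + o) = 2*o/(-193 + o))
W(r) = 6 + 3*r (W(r) = r + (6 + 2*r) = 6 + 3*r)
p(-190)/14943 - 4887/W(-174) = (2*(-190)/(-193 - 190))/14943 - 4887/(6 + 3*(-174)) = (2*(-190)/(-383))*(1/14943) - 4887/(6 - 522) = (2*(-190)*(-1/383))*(1/14943) - 4887/(-516) = (380/383)*(1/14943) - 4887*(-1/516) = 380/5723169 + 1629/172 = 9323107661/984385068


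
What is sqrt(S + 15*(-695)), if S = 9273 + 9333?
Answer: 9*sqrt(101) ≈ 90.449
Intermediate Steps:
S = 18606
sqrt(S + 15*(-695)) = sqrt(18606 + 15*(-695)) = sqrt(18606 - 10425) = sqrt(8181) = 9*sqrt(101)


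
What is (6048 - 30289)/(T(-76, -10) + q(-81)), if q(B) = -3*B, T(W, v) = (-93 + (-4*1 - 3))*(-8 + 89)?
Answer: 24241/7857 ≈ 3.0853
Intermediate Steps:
T(W, v) = -8100 (T(W, v) = (-93 + (-4 - 3))*81 = (-93 - 7)*81 = -100*81 = -8100)
(6048 - 30289)/(T(-76, -10) + q(-81)) = (6048 - 30289)/(-8100 - 3*(-81)) = -24241/(-8100 + 243) = -24241/(-7857) = -24241*(-1/7857) = 24241/7857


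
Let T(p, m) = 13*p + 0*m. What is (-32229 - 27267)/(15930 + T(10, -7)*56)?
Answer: -29748/11605 ≈ -2.5634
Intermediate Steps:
T(p, m) = 13*p (T(p, m) = 13*p + 0 = 13*p)
(-32229 - 27267)/(15930 + T(10, -7)*56) = (-32229 - 27267)/(15930 + (13*10)*56) = -59496/(15930 + 130*56) = -59496/(15930 + 7280) = -59496/23210 = -59496*1/23210 = -29748/11605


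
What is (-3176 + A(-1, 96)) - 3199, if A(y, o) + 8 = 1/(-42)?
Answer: -268087/42 ≈ -6383.0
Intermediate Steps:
A(y, o) = -337/42 (A(y, o) = -8 + 1/(-42) = -8 - 1/42 = -337/42)
(-3176 + A(-1, 96)) - 3199 = (-3176 - 337/42) - 3199 = -133729/42 - 3199 = -268087/42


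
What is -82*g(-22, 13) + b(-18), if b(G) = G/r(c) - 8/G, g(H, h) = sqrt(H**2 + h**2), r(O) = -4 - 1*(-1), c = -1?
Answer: 58/9 - 82*sqrt(653) ≈ -2089.0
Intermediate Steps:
r(O) = -3 (r(O) = -4 + 1 = -3)
b(G) = -8/G - G/3 (b(G) = G/(-3) - 8/G = G*(-1/3) - 8/G = -G/3 - 8/G = -8/G - G/3)
-82*g(-22, 13) + b(-18) = -82*sqrt((-22)**2 + 13**2) + (-8/(-18) - 1/3*(-18)) = -82*sqrt(484 + 169) + (-8*(-1/18) + 6) = -82*sqrt(653) + (4/9 + 6) = -82*sqrt(653) + 58/9 = 58/9 - 82*sqrt(653)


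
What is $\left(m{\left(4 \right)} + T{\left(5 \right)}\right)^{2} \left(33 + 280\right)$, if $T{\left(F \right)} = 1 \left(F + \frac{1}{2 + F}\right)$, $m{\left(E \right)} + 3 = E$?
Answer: $\frac{578737}{49} \approx 11811.0$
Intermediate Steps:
$m{\left(E \right)} = -3 + E$
$T{\left(F \right)} = F + \frac{1}{2 + F}$
$\left(m{\left(4 \right)} + T{\left(5 \right)}\right)^{2} \left(33 + 280\right) = \left(\left(-3 + 4\right) + \frac{1 + 5^{2} + 2 \cdot 5}{2 + 5}\right)^{2} \left(33 + 280\right) = \left(1 + \frac{1 + 25 + 10}{7}\right)^{2} \cdot 313 = \left(1 + \frac{1}{7} \cdot 36\right)^{2} \cdot 313 = \left(1 + \frac{36}{7}\right)^{2} \cdot 313 = \left(\frac{43}{7}\right)^{2} \cdot 313 = \frac{1849}{49} \cdot 313 = \frac{578737}{49}$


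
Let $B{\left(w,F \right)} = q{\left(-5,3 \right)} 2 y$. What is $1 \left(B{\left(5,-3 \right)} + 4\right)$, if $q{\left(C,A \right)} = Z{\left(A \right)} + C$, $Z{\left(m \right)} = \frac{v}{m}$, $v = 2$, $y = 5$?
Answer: $- \frac{118}{3} \approx -39.333$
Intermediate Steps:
$Z{\left(m \right)} = \frac{2}{m}$
$q{\left(C,A \right)} = C + \frac{2}{A}$ ($q{\left(C,A \right)} = \frac{2}{A} + C = C + \frac{2}{A}$)
$B{\left(w,F \right)} = - \frac{130}{3}$ ($B{\left(w,F \right)} = \left(-5 + \frac{2}{3}\right) 2 \cdot 5 = \left(- \frac{13}{3}\right) 2 \cdot 5 = \left(- \frac{26}{3}\right) 5 = - \frac{130}{3}$)
$1 \left(B{\left(5,-3 \right)} + 4\right) = 1 \left(- \frac{130}{3} + 4\right) = 1 \left(- \frac{118}{3}\right) = - \frac{118}{3}$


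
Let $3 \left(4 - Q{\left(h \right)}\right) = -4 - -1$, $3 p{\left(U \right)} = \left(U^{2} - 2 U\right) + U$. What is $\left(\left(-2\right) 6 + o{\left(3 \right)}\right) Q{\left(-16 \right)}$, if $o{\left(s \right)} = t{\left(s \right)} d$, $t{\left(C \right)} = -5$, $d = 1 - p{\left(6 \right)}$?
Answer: $165$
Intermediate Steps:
$p{\left(U \right)} = - \frac{U}{3} + \frac{U^{2}}{3}$ ($p{\left(U \right)} = \frac{\left(U^{2} - 2 U\right) + U}{3} = \frac{U^{2} - U}{3} = - \frac{U}{3} + \frac{U^{2}}{3}$)
$Q{\left(h \right)} = 5$ ($Q{\left(h \right)} = 4 - \frac{-4 - -1}{3} = 4 - \frac{-4 + 1}{3} = 4 - -1 = 4 + 1 = 5$)
$d = -9$ ($d = 1 - \frac{1}{3} \cdot 6 \left(-1 + 6\right) = 1 - \frac{1}{3} \cdot 6 \cdot 5 = 1 - 10 = -9$)
$o{\left(s \right)} = 45$ ($o{\left(s \right)} = \left(-5\right) \left(-9\right) = 45$)
$\left(\left(-2\right) 6 + o{\left(3 \right)}\right) Q{\left(-16 \right)} = \left(\left(-2\right) 6 + 45\right) 5 = \left(-12 + 45\right) 5 = 33 \cdot 5 = 165$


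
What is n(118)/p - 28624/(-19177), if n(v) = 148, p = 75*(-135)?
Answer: 286979804/194167125 ≈ 1.4780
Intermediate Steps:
p = -10125
n(118)/p - 28624/(-19177) = 148/(-10125) - 28624/(-19177) = 148*(-1/10125) - 28624*(-1/19177) = -148/10125 + 28624/19177 = 286979804/194167125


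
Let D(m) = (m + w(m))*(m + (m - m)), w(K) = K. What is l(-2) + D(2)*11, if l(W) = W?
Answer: 86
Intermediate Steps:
D(m) = 2*m² (D(m) = (m + m)*(m + (m - m)) = (2*m)*(m + 0) = (2*m)*m = 2*m²)
l(-2) + D(2)*11 = -2 + (2*2²)*11 = -2 + (2*4)*11 = -2 + 8*11 = -2 + 88 = 86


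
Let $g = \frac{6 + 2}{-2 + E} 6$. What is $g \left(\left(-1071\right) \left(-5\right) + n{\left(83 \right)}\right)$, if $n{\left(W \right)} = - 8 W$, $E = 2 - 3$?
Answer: $-75056$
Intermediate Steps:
$E = -1$
$g = -16$ ($g = \frac{6 + 2}{-2 - 1} \cdot 6 = \frac{8}{-3} \cdot 6 = 8 \left(- \frac{1}{3}\right) 6 = \left(- \frac{8}{3}\right) 6 = -16$)
$g \left(\left(-1071\right) \left(-5\right) + n{\left(83 \right)}\right) = - 16 \left(\left(-1071\right) \left(-5\right) - 664\right) = - 16 \left(5355 - 664\right) = \left(-16\right) 4691 = -75056$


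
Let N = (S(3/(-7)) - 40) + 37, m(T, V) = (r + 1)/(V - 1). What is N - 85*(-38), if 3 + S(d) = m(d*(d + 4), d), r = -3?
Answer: 16127/5 ≈ 3225.4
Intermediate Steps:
m(T, V) = -2/(-1 + V) (m(T, V) = (-3 + 1)/(V - 1) = -2/(-1 + V))
S(d) = -3 - 2/(-1 + d)
N = -23/5 (N = ((1 - 9/(-7))/(-1 + 3/(-7)) - 40) + 37 = ((1 - 9*(-1)/7)/(-1 + 3*(-1/7)) - 40) + 37 = ((1 - 3*(-3/7))/(-1 - 3/7) - 40) + 37 = ((1 + 9/7)/(-10/7) - 40) + 37 = (-7/10*16/7 - 40) + 37 = (-8/5 - 40) + 37 = -208/5 + 37 = -23/5 ≈ -4.6000)
N - 85*(-38) = -23/5 - 85*(-38) = -23/5 + 3230 = 16127/5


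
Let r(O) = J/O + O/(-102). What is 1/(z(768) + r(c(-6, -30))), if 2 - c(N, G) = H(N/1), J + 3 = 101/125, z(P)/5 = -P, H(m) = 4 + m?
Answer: -12750/48967487 ≈ -0.00026038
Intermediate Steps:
z(P) = -5*P (z(P) = 5*(-P) = -5*P)
J = -274/125 (J = -3 + 101/125 = -274/125 ≈ -2.1920)
c(N, G) = -2 - N (c(N, G) = 2 - (4 + N/1) = 2 - (4 + N*1) = 2 - (4 + N) = 2 + (-4 - N) = -2 - N)
r(O) = -274/(125*O) - O/102 (r(O) = -274/(125*O) + O/(-102) = -274/(125*O) + O*(-1/102) = -274/(125*O) - O/102)
1/(z(768) + r(c(-6, -30))) = 1/(-5*768 + (-274/(125*(-2 - 1*(-6))) - (-2 - 1*(-6))/102)) = 1/(-3840 + (-274/(125*(-2 + 6)) - (-2 + 6)/102)) = 1/(-3840 + (-274/125/4 - 1/102*4)) = 1/(-3840 + (-274/125*¼ - 2/51)) = 1/(-3840 + (-137/250 - 2/51)) = 1/(-3840 - 7487/12750) = 1/(-48967487/12750) = -12750/48967487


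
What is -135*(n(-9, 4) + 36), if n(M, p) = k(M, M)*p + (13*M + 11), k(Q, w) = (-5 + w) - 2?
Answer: 18090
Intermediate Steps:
k(Q, w) = -7 + w
n(M, p) = 11 + 13*M + p*(-7 + M) (n(M, p) = (-7 + M)*p + (13*M + 11) = p*(-7 + M) + (11 + 13*M) = 11 + 13*M + p*(-7 + M))
-135*(n(-9, 4) + 36) = -135*((11 + 13*(-9) + 4*(-7 - 9)) + 36) = -135*((11 - 117 + 4*(-16)) + 36) = -135*((11 - 117 - 64) + 36) = -135*(-170 + 36) = -135*(-134) = 18090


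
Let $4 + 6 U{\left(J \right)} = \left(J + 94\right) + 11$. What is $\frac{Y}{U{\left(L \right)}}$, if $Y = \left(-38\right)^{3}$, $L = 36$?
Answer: $- \frac{329232}{137} \approx -2403.2$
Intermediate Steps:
$Y = -54872$
$U{\left(J \right)} = \frac{101}{6} + \frac{J}{6}$ ($U{\left(J \right)} = - \frac{2}{3} + \frac{\left(J + 94\right) + 11}{6} = - \frac{2}{3} + \frac{\left(94 + J\right) + 11}{6} = - \frac{2}{3} + \frac{105 + J}{6} = - \frac{2}{3} + \left(\frac{35}{2} + \frac{J}{6}\right) = \frac{101}{6} + \frac{J}{6}$)
$\frac{Y}{U{\left(L \right)}} = - \frac{54872}{\frac{101}{6} + \frac{1}{6} \cdot 36} = - \frac{54872}{\frac{101}{6} + 6} = - \frac{54872}{\frac{137}{6}} = \left(-54872\right) \frac{6}{137} = - \frac{329232}{137}$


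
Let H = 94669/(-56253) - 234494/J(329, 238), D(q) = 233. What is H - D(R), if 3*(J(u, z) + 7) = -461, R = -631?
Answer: 16604896535/13556973 ≈ 1224.8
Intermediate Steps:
J(u, z) = -482/3 (J(u, z) = -7 + (1/3)*(-461) = -7 - 461/3 = -482/3)
H = 19763671244/13556973 (H = 94669/(-56253) - 234494/(-482/3) = 94669*(-1/56253) - 234494*(-3/482) = -94669/56253 + 351741/241 = 19763671244/13556973 ≈ 1457.8)
H - D(R) = 19763671244/13556973 - 1*233 = 19763671244/13556973 - 233 = 16604896535/13556973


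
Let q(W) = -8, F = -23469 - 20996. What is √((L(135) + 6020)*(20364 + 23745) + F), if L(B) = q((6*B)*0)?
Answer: √265138843 ≈ 16283.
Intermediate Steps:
F = -44465
L(B) = -8
√((L(135) + 6020)*(20364 + 23745) + F) = √((-8 + 6020)*(20364 + 23745) - 44465) = √(6012*44109 - 44465) = √(265183308 - 44465) = √265138843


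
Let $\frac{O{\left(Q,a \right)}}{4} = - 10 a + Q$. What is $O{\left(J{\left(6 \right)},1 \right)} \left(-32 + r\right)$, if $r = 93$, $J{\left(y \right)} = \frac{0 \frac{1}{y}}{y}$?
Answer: $-2440$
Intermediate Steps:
$J{\left(y \right)} = 0$ ($J{\left(y \right)} = \frac{0}{y} = 0$)
$O{\left(Q,a \right)} = - 40 a + 4 Q$ ($O{\left(Q,a \right)} = 4 \left(- 10 a + Q\right) = 4 \left(Q - 10 a\right) = - 40 a + 4 Q$)
$O{\left(J{\left(6 \right)},1 \right)} \left(-32 + r\right) = \left(\left(-40\right) 1 + 4 \cdot 0\right) \left(-32 + 93\right) = \left(-40 + 0\right) 61 = \left(-40\right) 61 = -2440$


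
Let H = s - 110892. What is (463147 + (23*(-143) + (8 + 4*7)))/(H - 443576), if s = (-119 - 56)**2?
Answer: -459894/523843 ≈ -0.87792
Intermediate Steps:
s = 30625 (s = (-175)**2 = 30625)
H = -80267 (H = 30625 - 110892 = -80267)
(463147 + (23*(-143) + (8 + 4*7)))/(H - 443576) = (463147 + (23*(-143) + (8 + 4*7)))/(-80267 - 443576) = (463147 + (-3289 + (8 + 28)))/(-523843) = (463147 + (-3289 + 36))*(-1/523843) = (463147 - 3253)*(-1/523843) = 459894*(-1/523843) = -459894/523843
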